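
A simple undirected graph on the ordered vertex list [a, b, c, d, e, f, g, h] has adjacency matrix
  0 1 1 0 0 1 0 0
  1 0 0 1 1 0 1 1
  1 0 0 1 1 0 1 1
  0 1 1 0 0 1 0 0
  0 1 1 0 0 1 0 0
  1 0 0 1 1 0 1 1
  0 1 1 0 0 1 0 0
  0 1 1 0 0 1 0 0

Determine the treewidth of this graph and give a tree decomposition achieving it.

Every bag has size at most 4, so the width is 4 − 1 = 3 and tw(G) ≤ 3. For the lower bound: the 4 vertex sets {f,h}, {c,g}, {b}, {e} are disjoint, each induces a connected subgraph, and every pair is joined by at least one edge of G. Contracting each set to a single vertex therefore yields K_{4} as a minor, and since treewidth is minor-monotone, tw(G) ≥ tw(K_{4}) = 3. The upper and lower bounds meet at 3, so that is the treewidth.

Treewidth 3.
Bags: B1 = {b, c, f, h}  B2 = {b, c, f, g}  B3 = {b, c, e, f}  B4 = {a, b, c, f}  B5 = {b, c, d, f}
Tree: B1–B2, B2–B3, B3–B4, B4–B5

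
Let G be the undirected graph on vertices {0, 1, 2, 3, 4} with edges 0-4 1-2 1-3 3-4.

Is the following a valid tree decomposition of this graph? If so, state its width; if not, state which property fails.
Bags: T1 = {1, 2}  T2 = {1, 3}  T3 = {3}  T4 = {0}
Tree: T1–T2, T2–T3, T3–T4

No — vertex 4 appears in no bag.

A tree decomposition must satisfy three properties: every vertex lies in some bag; for every edge, both endpoints lie together in some bag; and for every vertex, the bags containing it form a connected subtree. Here vertex 4 appears in no bag, so the decomposition is invalid.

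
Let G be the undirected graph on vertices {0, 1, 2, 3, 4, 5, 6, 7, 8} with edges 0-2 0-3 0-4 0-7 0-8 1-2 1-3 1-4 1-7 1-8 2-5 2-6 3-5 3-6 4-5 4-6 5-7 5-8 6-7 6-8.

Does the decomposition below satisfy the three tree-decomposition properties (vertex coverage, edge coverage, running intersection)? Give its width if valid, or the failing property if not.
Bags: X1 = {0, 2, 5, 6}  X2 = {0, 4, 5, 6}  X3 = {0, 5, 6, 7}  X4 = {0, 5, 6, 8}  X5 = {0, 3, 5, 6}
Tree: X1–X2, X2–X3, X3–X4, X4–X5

A tree decomposition must satisfy three properties: every vertex lies in some bag; for every edge, both endpoints lie together in some bag; and for every vertex, the bags containing it form a connected subtree. Here vertex 1 appears in no bag, so the decomposition is invalid.

No — vertex 1 appears in no bag.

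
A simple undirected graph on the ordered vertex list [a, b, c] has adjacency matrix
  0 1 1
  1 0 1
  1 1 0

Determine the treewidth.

A width-2 tree decomposition is:
Bags: B1 = {a, b, c}
Tree: (single bag)
With just one bag of size 3, the width is 3 − 1 = 2, so tw(G) ≤ 2. Conversely, {a, b, c} is a clique of size 3, and the vertices of any clique must share a bag in every tree decomposition; so some bag has ≥ 3 vertices and tw(G) ≥ 2. Hence tw(G) = 2 exactly.

2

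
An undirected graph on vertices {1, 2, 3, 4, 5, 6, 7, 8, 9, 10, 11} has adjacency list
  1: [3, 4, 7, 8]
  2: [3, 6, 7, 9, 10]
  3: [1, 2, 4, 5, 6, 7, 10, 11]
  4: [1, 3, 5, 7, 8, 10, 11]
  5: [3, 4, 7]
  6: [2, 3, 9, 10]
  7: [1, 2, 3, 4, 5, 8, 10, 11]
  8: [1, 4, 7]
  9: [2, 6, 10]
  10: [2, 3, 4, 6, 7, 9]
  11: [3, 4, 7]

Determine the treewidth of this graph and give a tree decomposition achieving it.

Treewidth 3.
Bags: B1 = {1, 3, 4, 7}  B2 = {3, 4, 7, 10}  B3 = {1, 4, 7, 8}  B4 = {2, 3, 7, 10}  B5 = {3, 4, 5, 7}  B6 = {2, 3, 6, 10}  B7 = {2, 6, 9, 10}  B8 = {3, 4, 7, 11}
Tree: B1–B2, B1–B3, B2–B4, B1–B5, B4–B6, B6–B7, B5–B8

Every bag has size at most 4, so the width is 4 − 1 = 3 and tw(G) ≤ 3. On the other hand G contains the 4-clique {1, 4, 7, 8}. A clique must lie in a single bag of any decomposition, so no decomposition can have width below 3. Combining the bounds, tw(G) = 3.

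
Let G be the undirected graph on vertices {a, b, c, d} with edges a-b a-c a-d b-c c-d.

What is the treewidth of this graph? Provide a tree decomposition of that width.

Every bag has size at most 3, so the width is 3 − 1 = 2 and tw(G) ≤ 2. On the other hand G contains the 3-clique {a, c, d}. A clique must lie in a single bag of any decomposition, so no decomposition can have width below 2. Therefore the treewidth is 2.

Treewidth 2.
One such decomposition:
Bags: B1 = {a, b, c}  B2 = {a, c, d}
Tree: B1–B2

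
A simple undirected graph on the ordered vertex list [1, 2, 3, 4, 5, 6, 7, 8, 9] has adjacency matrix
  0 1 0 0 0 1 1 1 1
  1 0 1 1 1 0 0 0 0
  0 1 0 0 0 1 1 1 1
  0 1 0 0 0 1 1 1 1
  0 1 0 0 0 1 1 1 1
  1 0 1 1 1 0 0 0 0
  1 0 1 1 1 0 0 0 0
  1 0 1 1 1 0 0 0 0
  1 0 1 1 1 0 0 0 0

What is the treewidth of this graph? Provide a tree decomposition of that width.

Treewidth 4.
One optimal decomposition is:
Bags: B1 = {1, 3, 4, 5, 7}  B2 = {1, 3, 4, 5, 8}  B3 = {1, 2, 3, 4, 5}  B4 = {1, 3, 4, 5, 6}  B5 = {1, 3, 4, 5, 9}
Tree: B1–B2, B2–B3, B3–B4, B4–B5

The largest bag has 5 vertices, giving width 4; this decomposition certifies tw(G) ≤ 4. For the lower bound: the 5 vertex sets {1,7}, {5,8}, {2,4}, {3}, {6} are disjoint, each induces a connected subgraph, and every pair is joined by at least one edge of G. Contracting each set to a single vertex therefore yields K_{5} as a minor, and since treewidth is minor-monotone, tw(G) ≥ tw(K_{5}) = 4. The upper and lower bounds meet at 4, so that is the treewidth.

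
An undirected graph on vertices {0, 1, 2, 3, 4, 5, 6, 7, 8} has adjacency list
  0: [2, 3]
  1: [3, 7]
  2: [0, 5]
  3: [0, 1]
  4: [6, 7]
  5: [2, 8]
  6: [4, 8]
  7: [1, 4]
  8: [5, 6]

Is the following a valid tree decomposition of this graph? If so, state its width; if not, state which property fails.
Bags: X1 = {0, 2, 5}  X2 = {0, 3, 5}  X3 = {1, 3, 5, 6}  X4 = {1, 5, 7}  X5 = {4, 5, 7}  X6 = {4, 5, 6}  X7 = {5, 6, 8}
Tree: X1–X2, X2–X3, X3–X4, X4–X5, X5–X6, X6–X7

No — bags containing vertex 6 are not connected in the tree.

A tree decomposition must satisfy three properties: every vertex lies in some bag; for every edge, both endpoints lie together in some bag; and for every vertex, the bags containing it form a connected subtree. Here bags containing vertex 6 are not connected in the tree, so the decomposition is invalid.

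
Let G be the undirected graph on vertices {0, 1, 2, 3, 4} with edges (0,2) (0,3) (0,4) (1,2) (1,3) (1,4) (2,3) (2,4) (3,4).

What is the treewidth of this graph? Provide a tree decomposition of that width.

Every bag has size at most 4, so the width is 4 − 1 = 3 and tw(G) ≤ 3. Conversely, {0, 2, 3, 4} is a clique of size 4, and the vertices of any clique must share a bag in every tree decomposition; so some bag has ≥ 4 vertices and tw(G) ≥ 3. Therefore the treewidth is 3.

Treewidth 3.
One optimal decomposition is:
Bags: B1 = {1, 2, 3, 4}  B2 = {0, 2, 3, 4}
Tree: B1–B2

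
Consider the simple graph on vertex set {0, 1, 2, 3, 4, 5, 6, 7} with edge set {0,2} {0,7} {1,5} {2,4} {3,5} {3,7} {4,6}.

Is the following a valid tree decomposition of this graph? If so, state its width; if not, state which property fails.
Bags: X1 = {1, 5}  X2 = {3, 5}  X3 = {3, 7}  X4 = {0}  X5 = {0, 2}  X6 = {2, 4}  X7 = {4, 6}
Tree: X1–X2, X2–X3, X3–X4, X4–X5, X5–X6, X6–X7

No — edge (7,0) lies in no bag.

A tree decomposition must satisfy three properties: every vertex lies in some bag; for every edge, both endpoints lie together in some bag; and for every vertex, the bags containing it form a connected subtree. Here edge (7,0) lies in no bag, so the decomposition is invalid.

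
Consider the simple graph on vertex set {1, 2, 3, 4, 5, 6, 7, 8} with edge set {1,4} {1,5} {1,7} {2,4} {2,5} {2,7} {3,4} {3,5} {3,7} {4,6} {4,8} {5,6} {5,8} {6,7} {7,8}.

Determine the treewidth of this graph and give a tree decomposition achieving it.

Each bag holds 4 vertices, so the decomposition has width 3, which upper-bounds the treewidth. For the lower bound: the 4 vertex sets {1,5}, {7,8}, {4}, {2} are disjoint, each induces a connected subgraph, and every pair is joined by at least one edge of G. Contracting each set to a single vertex therefore yields K_{4} as a minor, and since treewidth is minor-monotone, tw(G) ≥ tw(K_{4}) = 3. The upper and lower bounds meet at 3, so that is the treewidth.

Treewidth 3.
One optimal decomposition is:
Bags: B1 = {1, 4, 5, 7}  B2 = {4, 5, 7, 8}  B3 = {2, 4, 5, 7}  B4 = {4, 5, 6, 7}  B5 = {3, 4, 5, 7}
Tree: B1–B2, B2–B3, B3–B4, B4–B5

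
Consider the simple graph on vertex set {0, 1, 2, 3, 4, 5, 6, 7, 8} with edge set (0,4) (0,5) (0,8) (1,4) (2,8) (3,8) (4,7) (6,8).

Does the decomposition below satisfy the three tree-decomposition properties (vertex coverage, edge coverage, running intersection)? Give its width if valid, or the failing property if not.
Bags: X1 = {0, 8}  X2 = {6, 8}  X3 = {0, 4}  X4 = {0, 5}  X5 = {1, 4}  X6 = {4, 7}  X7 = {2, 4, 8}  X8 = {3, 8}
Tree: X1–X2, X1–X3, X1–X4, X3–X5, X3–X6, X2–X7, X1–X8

No — bags containing vertex 4 are not connected in the tree.

A tree decomposition must satisfy three properties: every vertex lies in some bag; for every edge, both endpoints lie together in some bag; and for every vertex, the bags containing it form a connected subtree. Here bags containing vertex 4 are not connected in the tree, so the decomposition is invalid.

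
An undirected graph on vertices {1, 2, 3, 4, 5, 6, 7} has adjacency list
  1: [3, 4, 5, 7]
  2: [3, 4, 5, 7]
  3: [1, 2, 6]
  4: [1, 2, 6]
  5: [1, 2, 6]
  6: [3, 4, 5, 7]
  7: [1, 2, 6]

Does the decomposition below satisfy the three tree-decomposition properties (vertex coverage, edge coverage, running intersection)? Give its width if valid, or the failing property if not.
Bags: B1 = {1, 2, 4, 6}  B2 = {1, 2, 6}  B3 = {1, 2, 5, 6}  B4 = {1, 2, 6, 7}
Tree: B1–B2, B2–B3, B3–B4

A tree decomposition must satisfy three properties: every vertex lies in some bag; for every edge, both endpoints lie together in some bag; and for every vertex, the bags containing it form a connected subtree. Here vertex 3 appears in no bag, so the decomposition is invalid.

No — vertex 3 appears in no bag.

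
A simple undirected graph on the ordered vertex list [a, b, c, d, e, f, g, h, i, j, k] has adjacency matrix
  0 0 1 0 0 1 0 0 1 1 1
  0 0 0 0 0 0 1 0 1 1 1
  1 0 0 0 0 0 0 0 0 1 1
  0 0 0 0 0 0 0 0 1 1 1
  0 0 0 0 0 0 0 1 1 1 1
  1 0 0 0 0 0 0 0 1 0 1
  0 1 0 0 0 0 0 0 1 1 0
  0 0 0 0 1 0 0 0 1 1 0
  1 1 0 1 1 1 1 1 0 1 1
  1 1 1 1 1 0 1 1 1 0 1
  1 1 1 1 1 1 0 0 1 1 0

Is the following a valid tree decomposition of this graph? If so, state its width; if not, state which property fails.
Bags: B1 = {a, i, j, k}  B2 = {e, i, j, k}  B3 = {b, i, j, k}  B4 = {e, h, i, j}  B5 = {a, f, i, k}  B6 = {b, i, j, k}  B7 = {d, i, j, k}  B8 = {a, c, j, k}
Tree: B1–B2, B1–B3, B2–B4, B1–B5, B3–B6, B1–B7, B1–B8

A tree decomposition must satisfy three properties: every vertex lies in some bag; for every edge, both endpoints lie together in some bag; and for every vertex, the bags containing it form a connected subtree. Here vertex g appears in no bag, so the decomposition is invalid.

No — vertex g appears in no bag.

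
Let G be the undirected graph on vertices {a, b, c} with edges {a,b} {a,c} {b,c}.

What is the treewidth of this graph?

2

A width-2 tree decomposition is:
Bags: B1 = {a, b, c}
Tree: (single bag)
A single bag containing all 3 vertices is trivially a valid decomposition of width 2. For the lower bound, the 3 vertices {a, b, c} are pairwise adjacent, and any tree decomposition puts a clique entirely inside one bag — forcing width ≥ 2. Combining the bounds, tw(G) = 2.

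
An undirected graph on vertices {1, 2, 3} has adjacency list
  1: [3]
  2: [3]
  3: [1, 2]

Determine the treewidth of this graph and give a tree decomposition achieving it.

Every bag has size at most 2, so the width is 2 − 1 = 1 and tw(G) ≤ 1. Any graph with an edge has treewidth ≥ 1, and G has the edge 1–3. Combining the bounds, tw(G) = 1.

Treewidth 1.
One optimal decomposition is:
Bags: B1 = {1, 3}  B2 = {2, 3}
Tree: B1–B2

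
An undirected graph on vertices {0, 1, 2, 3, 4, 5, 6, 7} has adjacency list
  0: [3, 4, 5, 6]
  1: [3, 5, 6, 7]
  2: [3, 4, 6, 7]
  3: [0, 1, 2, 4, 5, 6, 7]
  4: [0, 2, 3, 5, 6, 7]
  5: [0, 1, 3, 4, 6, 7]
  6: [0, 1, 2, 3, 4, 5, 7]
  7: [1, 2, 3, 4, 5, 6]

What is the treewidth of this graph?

A width-4 tree decomposition is:
Bags: B1 = {3, 4, 5, 6, 7}  B2 = {0, 3, 4, 5, 6}  B3 = {2, 3, 4, 6, 7}  B4 = {1, 3, 5, 6, 7}
Tree: B1–B2, B1–B3, B1–B4
The largest bag has 5 vertices, giving width 4; this decomposition certifies tw(G) ≤ 4. On the other hand G contains the 5-clique {1, 3, 5, 6, 7}. A clique must lie in a single bag of any decomposition, so no decomposition can have width below 4. Therefore the treewidth is 4.

4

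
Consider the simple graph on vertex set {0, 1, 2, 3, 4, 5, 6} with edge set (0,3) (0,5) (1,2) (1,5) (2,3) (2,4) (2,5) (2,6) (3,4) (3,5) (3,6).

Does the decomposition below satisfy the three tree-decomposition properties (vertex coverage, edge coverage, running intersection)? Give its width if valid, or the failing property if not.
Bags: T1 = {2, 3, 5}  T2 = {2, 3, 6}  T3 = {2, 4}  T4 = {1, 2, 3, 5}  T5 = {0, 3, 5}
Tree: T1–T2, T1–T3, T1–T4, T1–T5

A tree decomposition must satisfy three properties: every vertex lies in some bag; for every edge, both endpoints lie together in some bag; and for every vertex, the bags containing it form a connected subtree. Here edge (3,4) lies in no bag, so the decomposition is invalid.

No — edge (3,4) lies in no bag.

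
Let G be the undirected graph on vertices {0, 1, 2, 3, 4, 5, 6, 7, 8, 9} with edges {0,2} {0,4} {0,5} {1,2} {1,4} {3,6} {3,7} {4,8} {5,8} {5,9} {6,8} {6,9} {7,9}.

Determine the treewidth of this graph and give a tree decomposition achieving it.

Treewidth 2.
Bags: B1 = {3, 6, 7}  B2 = {6, 7, 9}  B3 = {6, 8, 9}  B4 = {5, 8, 9}  B5 = {4, 5, 8}  B6 = {0, 4, 5}  B7 = {0, 1, 4}  B8 = {0, 1, 2}
Tree: B1–B2, B2–B3, B3–B4, B4–B5, B5–B6, B6–B7, B7–B8

The largest bag has 3 vertices, giving width 2; this decomposition certifies tw(G) ≤ 2. The edges 3–7–9–6–3 form a cycle, so G is not a tree and its treewidth is at least 2. The upper and lower bounds meet at 2, so that is the treewidth.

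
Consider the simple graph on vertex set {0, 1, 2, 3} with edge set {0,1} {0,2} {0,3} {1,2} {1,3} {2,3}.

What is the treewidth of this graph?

A width-3 tree decomposition is:
Bags: B1 = {0, 1, 2, 3}
Tree: (single bag)
A single bag containing all 4 vertices is trivially a valid decomposition of width 3. Conversely, {0, 1, 2, 3} is a clique of size 4, and the vertices of any clique must share a bag in every tree decomposition; so some bag has ≥ 4 vertices and tw(G) ≥ 3. Combining the bounds, tw(G) = 3.

3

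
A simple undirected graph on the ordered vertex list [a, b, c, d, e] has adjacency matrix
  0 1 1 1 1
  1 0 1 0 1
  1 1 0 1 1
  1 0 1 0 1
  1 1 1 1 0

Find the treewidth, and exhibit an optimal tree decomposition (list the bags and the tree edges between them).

Treewidth 3.
One such decomposition:
Bags: B1 = {a, b, c, e}  B2 = {a, c, d, e}
Tree: B1–B2

The largest bag has 4 vertices, giving width 3; this decomposition certifies tw(G) ≤ 3. For the lower bound, the 4 vertices {a, c, d, e} are pairwise adjacent, and any tree decomposition puts a clique entirely inside one bag — forcing width ≥ 3. The upper and lower bounds meet at 3, so that is the treewidth.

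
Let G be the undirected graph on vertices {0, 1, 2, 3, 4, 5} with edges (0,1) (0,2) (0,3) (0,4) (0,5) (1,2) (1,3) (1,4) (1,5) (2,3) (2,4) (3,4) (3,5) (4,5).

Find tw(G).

A width-4 tree decomposition is:
Bags: B1 = {0, 1, 3, 4, 5}  B2 = {0, 1, 2, 3, 4}
Tree: B1–B2
The largest bag has 5 vertices, giving width 4; this decomposition certifies tw(G) ≤ 4. For the lower bound, the 5 vertices {0, 1, 2, 3, 4} are pairwise adjacent, and any tree decomposition puts a clique entirely inside one bag — forcing width ≥ 4. The upper and lower bounds meet at 4, so that is the treewidth.

4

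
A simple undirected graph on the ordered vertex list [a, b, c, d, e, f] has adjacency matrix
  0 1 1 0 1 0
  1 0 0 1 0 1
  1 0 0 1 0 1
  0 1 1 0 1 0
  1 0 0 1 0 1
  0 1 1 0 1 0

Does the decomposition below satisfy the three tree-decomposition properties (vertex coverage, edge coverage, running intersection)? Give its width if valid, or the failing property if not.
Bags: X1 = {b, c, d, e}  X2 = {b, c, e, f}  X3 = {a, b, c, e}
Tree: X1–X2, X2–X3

Checking the three conditions: (i) the bags cover all of {a, b, c, d, e, f}; (ii) for each edge, some bag contains both endpoints; (iii) the bags containing any fixed vertex form a subtree. All hold, so the decomposition is valid with width 4 − 1 = 3.

Yes; width 3.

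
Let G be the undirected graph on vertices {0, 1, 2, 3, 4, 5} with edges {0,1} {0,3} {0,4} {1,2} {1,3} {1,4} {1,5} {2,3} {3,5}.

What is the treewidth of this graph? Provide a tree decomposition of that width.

Treewidth 2.
One optimal decomposition is:
Bags: B1 = {0, 1, 3}  B2 = {1, 2, 3}  B3 = {1, 3, 5}  B4 = {0, 1, 4}
Tree: B1–B2, B2–B3, B1–B4

Each bag holds 3 vertices, so the decomposition has width 2, which upper-bounds the treewidth. On the other hand G contains the 3-clique {0, 1, 3}. A clique must lie in a single bag of any decomposition, so no decomposition can have width below 2. Combining the bounds, tw(G) = 2.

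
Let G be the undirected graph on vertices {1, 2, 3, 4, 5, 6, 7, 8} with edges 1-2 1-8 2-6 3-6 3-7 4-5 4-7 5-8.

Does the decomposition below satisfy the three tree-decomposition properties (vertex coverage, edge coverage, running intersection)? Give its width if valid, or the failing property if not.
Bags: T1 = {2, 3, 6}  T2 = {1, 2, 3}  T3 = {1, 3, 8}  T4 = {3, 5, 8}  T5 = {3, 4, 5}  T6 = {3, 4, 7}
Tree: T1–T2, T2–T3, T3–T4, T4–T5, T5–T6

Checking the three conditions: (i) the bags cover all of {1, 2, 3, 4, 5, 6, 7, 8}; (ii) for each edge, some bag contains both endpoints; (iii) the bags containing any fixed vertex form a subtree. All hold, so the decomposition is valid with width 3 − 1 = 2.

Yes; width 2.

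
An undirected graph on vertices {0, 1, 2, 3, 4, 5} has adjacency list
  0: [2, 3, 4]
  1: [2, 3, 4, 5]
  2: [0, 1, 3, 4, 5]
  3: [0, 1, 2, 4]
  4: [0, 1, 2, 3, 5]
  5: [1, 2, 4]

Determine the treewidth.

A width-3 tree decomposition is:
Bags: B1 = {1, 2, 3, 4}  B2 = {0, 2, 3, 4}  B3 = {1, 2, 4, 5}
Tree: B1–B2, B1–B3
The largest bag has 4 vertices, giving width 3; this decomposition certifies tw(G) ≤ 3. On the other hand G contains the 4-clique {0, 2, 3, 4}. A clique must lie in a single bag of any decomposition, so no decomposition can have width below 3. Hence tw(G) = 3 exactly.

3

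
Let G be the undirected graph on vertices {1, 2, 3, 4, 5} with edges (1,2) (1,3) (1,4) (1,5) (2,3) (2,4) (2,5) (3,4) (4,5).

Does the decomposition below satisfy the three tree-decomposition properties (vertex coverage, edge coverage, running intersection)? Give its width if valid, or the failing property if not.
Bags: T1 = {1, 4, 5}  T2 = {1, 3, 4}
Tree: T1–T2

No — vertex 2 appears in no bag.

A tree decomposition must satisfy three properties: every vertex lies in some bag; for every edge, both endpoints lie together in some bag; and for every vertex, the bags containing it form a connected subtree. Here vertex 2 appears in no bag, so the decomposition is invalid.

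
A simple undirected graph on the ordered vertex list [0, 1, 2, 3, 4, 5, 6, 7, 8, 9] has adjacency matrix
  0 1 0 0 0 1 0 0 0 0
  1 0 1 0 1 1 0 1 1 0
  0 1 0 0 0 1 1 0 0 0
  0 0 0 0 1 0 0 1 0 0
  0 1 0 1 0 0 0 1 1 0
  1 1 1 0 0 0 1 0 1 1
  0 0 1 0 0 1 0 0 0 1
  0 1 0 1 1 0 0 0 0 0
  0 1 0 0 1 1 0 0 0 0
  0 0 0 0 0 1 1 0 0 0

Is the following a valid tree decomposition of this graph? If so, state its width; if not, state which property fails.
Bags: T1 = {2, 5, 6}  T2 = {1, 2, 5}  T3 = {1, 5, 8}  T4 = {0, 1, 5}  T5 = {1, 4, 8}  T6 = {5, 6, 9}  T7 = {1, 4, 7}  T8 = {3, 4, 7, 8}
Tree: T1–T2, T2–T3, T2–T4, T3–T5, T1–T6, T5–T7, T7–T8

A tree decomposition must satisfy three properties: every vertex lies in some bag; for every edge, both endpoints lie together in some bag; and for every vertex, the bags containing it form a connected subtree. Here bags containing vertex 8 are not connected in the tree, so the decomposition is invalid.

No — bags containing vertex 8 are not connected in the tree.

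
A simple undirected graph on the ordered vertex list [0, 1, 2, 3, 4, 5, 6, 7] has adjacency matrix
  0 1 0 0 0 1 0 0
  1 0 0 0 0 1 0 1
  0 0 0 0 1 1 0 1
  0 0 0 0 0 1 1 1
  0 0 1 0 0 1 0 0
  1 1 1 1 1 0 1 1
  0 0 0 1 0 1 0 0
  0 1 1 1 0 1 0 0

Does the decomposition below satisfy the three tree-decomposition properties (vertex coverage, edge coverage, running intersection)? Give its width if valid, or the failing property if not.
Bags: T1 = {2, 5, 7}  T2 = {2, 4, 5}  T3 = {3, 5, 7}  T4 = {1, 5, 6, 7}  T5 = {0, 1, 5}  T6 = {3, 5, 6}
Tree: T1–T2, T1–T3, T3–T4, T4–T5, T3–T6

No — bags containing vertex 6 are not connected in the tree.

A tree decomposition must satisfy three properties: every vertex lies in some bag; for every edge, both endpoints lie together in some bag; and for every vertex, the bags containing it form a connected subtree. Here bags containing vertex 6 are not connected in the tree, so the decomposition is invalid.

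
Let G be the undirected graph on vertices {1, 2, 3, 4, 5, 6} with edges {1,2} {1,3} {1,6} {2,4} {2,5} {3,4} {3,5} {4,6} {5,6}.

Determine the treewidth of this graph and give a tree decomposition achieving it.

Every bag has size at most 4, so the width is 4 − 1 = 3 and tw(G) ≤ 3. For the lower bound: the 4 vertex sets {3,5}, {1,6}, {2}, {4} are disjoint, each induces a connected subgraph, and every pair is joined by at least one edge of G. Contracting each set to a single vertex therefore yields K_{4} as a minor, and since treewidth is minor-monotone, tw(G) ≥ tw(K_{4}) = 3. Combining the bounds, tw(G) = 3.

Treewidth 3.
One optimal decomposition is:
Bags: B1 = {2, 3, 5, 6}  B2 = {1, 2, 3, 6}  B3 = {2, 3, 4, 6}
Tree: B1–B2, B2–B3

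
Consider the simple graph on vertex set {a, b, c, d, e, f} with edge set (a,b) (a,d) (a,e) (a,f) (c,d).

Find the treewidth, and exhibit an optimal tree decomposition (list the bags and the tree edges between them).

Each bag holds 2 vertices, so the decomposition has width 1, which upper-bounds the treewidth. Since G has at least one edge (e.g. d–a), it is not an edgeless graph, so tw(G) ≥ 1. Combining the bounds, tw(G) = 1.

Treewidth 1.
One optimal decomposition is:
Bags: B1 = {a, d}  B2 = {a, b}  B3 = {a, e}  B4 = {c, d}  B5 = {a, f}
Tree: B1–B2, B1–B3, B1–B4, B2–B5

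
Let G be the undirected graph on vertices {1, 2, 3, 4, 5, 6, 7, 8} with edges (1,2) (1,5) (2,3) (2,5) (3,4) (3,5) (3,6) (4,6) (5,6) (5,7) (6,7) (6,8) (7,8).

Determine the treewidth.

2

A width-2 tree decomposition is:
Bags: B1 = {3, 5, 6}  B2 = {2, 3, 5}  B3 = {5, 6, 7}  B4 = {6, 7, 8}  B5 = {3, 4, 6}  B6 = {1, 2, 5}
Tree: B1–B2, B1–B3, B3–B4, B1–B5, B2–B6
Each bag holds 3 vertices, so the decomposition has width 2, which upper-bounds the treewidth. Conversely, {6, 7, 8} is a clique of size 3, and the vertices of any clique must share a bag in every tree decomposition; so some bag has ≥ 3 vertices and tw(G) ≥ 2. Combining the bounds, tw(G) = 2.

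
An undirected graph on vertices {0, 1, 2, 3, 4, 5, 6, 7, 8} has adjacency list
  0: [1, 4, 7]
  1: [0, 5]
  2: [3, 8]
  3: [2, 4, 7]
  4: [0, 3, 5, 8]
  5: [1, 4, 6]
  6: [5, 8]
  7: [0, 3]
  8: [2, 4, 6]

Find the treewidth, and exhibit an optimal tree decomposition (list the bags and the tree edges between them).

Treewidth 3.
Bags: B1 = {0, 1, 5, 6}  B2 = {0, 4, 5, 6}  B3 = {0, 4, 6, 8}  B4 = {0, 4, 7, 8}  B5 = {3, 4, 7, 8}  B6 = {2, 3, 7, 8}
Tree: B1–B2, B2–B3, B3–B4, B4–B5, B5–B6

Every bag has size at most 4, so the width is 4 − 1 = 3 and tw(G) ≤ 3. For the lower bound: the 4 vertex sets {1,5,6}, {0}, {4}, {2,3,7,8} are disjoint, each induces a connected subgraph, and every pair is joined by at least one edge of G. Contracting each set to a single vertex therefore yields K_{4} as a minor, and since treewidth is minor-monotone, tw(G) ≥ tw(K_{4}) = 3. Hence tw(G) = 3 exactly.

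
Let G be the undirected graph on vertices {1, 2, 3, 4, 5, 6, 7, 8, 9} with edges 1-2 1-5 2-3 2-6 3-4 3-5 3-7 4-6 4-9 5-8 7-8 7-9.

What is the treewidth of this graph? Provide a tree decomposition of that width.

Every bag has size at most 4, so the width is 4 − 1 = 3 and tw(G) ≤ 3. For the lower bound: the 4 vertex sets {1,2,6}, {5}, {3}, {4,7,8,9} are disjoint, each induces a connected subgraph, and every pair is joined by at least one edge of G. Contracting each set to a single vertex therefore yields K_{4} as a minor, and since treewidth is minor-monotone, tw(G) ≥ tw(K_{4}) = 3. Combining the bounds, tw(G) = 3.

Treewidth 3.
One optimal decomposition is:
Bags: B1 = {1, 2, 5, 6}  B2 = {2, 3, 5, 6}  B3 = {3, 4, 5, 6}  B4 = {3, 4, 5, 8}  B5 = {3, 4, 7, 8}  B6 = {4, 7, 8, 9}
Tree: B1–B2, B2–B3, B3–B4, B4–B5, B5–B6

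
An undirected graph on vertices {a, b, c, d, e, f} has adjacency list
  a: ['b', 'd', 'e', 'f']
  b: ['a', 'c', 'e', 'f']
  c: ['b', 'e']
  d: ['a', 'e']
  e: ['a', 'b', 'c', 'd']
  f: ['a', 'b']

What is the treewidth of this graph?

2

A width-2 tree decomposition is:
Bags: B1 = {a, d, e}  B2 = {a, b, e}  B3 = {b, c, e}  B4 = {a, b, f}
Tree: B1–B2, B2–B3, B2–B4
Each bag holds 3 vertices, so the decomposition has width 2, which upper-bounds the treewidth. On the other hand G contains the 3-clique {b, c, e}. A clique must lie in a single bag of any decomposition, so no decomposition can have width below 2. The upper and lower bounds meet at 2, so that is the treewidth.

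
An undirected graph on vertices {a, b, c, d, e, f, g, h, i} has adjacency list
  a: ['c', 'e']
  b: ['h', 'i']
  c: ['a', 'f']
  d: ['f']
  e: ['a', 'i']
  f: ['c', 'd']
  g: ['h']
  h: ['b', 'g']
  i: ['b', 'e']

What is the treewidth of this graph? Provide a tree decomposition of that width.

Treewidth 1.
One optimal decomposition is:
Bags: B1 = {g, h}  B2 = {b, h}  B3 = {b, i}  B4 = {e, i}  B5 = {a, e}  B6 = {a, c}  B7 = {c, f}  B8 = {d, f}
Tree: B1–B2, B2–B3, B3–B4, B4–B5, B5–B6, B6–B7, B7–B8

The largest bag has 2 vertices, giving width 1; this decomposition certifies tw(G) ≤ 1. Since G has at least one edge (e.g. g–h), it is not an edgeless graph, so tw(G) ≥ 1. Hence tw(G) = 1 exactly.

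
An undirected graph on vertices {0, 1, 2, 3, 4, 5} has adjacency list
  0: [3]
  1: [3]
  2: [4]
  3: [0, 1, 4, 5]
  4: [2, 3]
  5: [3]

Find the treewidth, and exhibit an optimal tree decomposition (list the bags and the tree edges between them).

The largest bag has 2 vertices, giving width 1; this decomposition certifies tw(G) ≤ 1. Any graph with an edge has treewidth ≥ 1, and G has the edge 2–4. Hence tw(G) = 1 exactly.

Treewidth 1.
One optimal decomposition is:
Bags: B1 = {2, 4}  B2 = {3, 4}  B3 = {1, 3}  B4 = {3, 5}  B5 = {0, 3}
Tree: B1–B2, B2–B3, B3–B4, B3–B5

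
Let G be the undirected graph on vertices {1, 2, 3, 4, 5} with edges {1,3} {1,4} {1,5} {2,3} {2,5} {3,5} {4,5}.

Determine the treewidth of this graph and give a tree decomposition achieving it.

Every bag has size at most 3, so the width is 3 − 1 = 2 and tw(G) ≤ 2. On the other hand G contains the 3-clique {1, 3, 5}. A clique must lie in a single bag of any decomposition, so no decomposition can have width below 2. The upper and lower bounds meet at 2, so that is the treewidth.

Treewidth 2.
Bags: B1 = {2, 3, 5}  B2 = {1, 3, 5}  B3 = {1, 4, 5}
Tree: B1–B2, B2–B3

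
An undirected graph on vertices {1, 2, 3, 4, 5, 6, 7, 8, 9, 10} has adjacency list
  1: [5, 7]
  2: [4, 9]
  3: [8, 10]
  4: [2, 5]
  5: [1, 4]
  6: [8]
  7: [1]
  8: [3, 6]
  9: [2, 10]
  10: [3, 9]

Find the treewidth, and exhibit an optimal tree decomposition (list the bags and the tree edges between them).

Treewidth 1.
One optimal decomposition is:
Bags: B1 = {1, 7}  B2 = {1, 5}  B3 = {4, 5}  B4 = {2, 4}  B5 = {2, 9}  B6 = {9, 10}  B7 = {3, 10}  B8 = {3, 8}  B9 = {6, 8}
Tree: B1–B2, B2–B3, B3–B4, B4–B5, B5–B6, B6–B7, B7–B8, B8–B9

Every bag has size at most 2, so the width is 2 − 1 = 1 and tw(G) ≤ 1. Any graph with an edge has treewidth ≥ 1, and G has the edge 7–1. Hence tw(G) = 1 exactly.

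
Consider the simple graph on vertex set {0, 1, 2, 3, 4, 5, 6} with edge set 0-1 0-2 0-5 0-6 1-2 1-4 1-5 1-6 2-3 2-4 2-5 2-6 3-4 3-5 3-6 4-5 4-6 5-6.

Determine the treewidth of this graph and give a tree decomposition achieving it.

Each bag holds 5 vertices, so the decomposition has width 4, which upper-bounds the treewidth. On the other hand G contains the 5-clique {0, 1, 2, 5, 6}. A clique must lie in a single bag of any decomposition, so no decomposition can have width below 4. Combining the bounds, tw(G) = 4.

Treewidth 4.
One such decomposition:
Bags: B1 = {1, 2, 4, 5, 6}  B2 = {2, 3, 4, 5, 6}  B3 = {0, 1, 2, 5, 6}
Tree: B1–B2, B1–B3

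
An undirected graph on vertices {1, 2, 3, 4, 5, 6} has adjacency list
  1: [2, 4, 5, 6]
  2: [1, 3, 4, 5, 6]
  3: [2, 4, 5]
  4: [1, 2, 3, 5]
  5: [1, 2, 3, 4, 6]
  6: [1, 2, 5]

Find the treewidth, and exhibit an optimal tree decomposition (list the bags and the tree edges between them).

Treewidth 3.
Bags: B1 = {1, 2, 4, 5}  B2 = {1, 2, 5, 6}  B3 = {2, 3, 4, 5}
Tree: B1–B2, B1–B3

Each bag holds 4 vertices, so the decomposition has width 3, which upper-bounds the treewidth. For the lower bound, the 4 vertices {1, 2, 4, 5} are pairwise adjacent, and any tree decomposition puts a clique entirely inside one bag — forcing width ≥ 3. Combining the bounds, tw(G) = 3.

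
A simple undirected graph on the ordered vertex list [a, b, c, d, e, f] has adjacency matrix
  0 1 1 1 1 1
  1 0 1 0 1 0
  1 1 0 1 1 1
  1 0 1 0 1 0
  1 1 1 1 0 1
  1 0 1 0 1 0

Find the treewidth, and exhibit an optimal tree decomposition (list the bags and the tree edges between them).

Every bag has size at most 4, so the width is 4 − 1 = 3 and tw(G) ≤ 3. Conversely, {a, c, d, e} is a clique of size 4, and the vertices of any clique must share a bag in every tree decomposition; so some bag has ≥ 4 vertices and tw(G) ≥ 3. Therefore the treewidth is 3.

Treewidth 3.
One optimal decomposition is:
Bags: B1 = {a, c, e, f}  B2 = {a, b, c, e}  B3 = {a, c, d, e}
Tree: B1–B2, B2–B3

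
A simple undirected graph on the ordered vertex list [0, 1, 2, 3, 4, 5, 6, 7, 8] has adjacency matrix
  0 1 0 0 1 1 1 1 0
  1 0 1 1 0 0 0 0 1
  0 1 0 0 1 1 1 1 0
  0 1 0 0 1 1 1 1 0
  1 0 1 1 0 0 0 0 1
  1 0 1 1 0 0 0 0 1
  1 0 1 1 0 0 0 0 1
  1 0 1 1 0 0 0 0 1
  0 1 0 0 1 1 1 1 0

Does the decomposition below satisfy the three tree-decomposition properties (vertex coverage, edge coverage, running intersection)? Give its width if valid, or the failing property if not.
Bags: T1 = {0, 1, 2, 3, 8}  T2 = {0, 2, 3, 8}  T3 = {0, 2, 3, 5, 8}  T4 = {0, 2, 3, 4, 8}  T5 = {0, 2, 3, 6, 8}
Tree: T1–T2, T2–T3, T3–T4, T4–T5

No — vertex 7 appears in no bag.

A tree decomposition must satisfy three properties: every vertex lies in some bag; for every edge, both endpoints lie together in some bag; and for every vertex, the bags containing it form a connected subtree. Here vertex 7 appears in no bag, so the decomposition is invalid.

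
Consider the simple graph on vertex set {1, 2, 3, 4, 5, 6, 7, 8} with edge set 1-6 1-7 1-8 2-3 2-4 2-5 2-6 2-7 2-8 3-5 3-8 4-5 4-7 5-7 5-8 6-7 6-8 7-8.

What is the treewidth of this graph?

A width-3 tree decomposition is:
Bags: B1 = {2, 5, 7, 8}  B2 = {2, 6, 7, 8}  B3 = {1, 6, 7, 8}  B4 = {2, 4, 5, 7}  B5 = {2, 3, 5, 8}
Tree: B1–B2, B2–B3, B1–B4, B1–B5
Every bag has size at most 4, so the width is 4 − 1 = 3 and tw(G) ≤ 3. On the other hand G contains the 4-clique {1, 6, 7, 8}. A clique must lie in a single bag of any decomposition, so no decomposition can have width below 3. Hence tw(G) = 3 exactly.

3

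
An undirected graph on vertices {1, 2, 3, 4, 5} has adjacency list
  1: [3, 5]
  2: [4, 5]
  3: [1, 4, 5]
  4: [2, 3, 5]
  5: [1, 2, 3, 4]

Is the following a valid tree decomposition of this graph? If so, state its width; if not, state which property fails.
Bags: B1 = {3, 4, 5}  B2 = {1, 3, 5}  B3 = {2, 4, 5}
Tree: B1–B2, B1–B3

Yes; width 2.

Every vertex of G appears in some bag (union = {1, 2, 3, 4, 5}); every edge is covered by a bag; and for each vertex v the set of bags containing v is connected in the bag tree. The decomposition is therefore valid. The largest bag has 3 vertices, so the width is 2.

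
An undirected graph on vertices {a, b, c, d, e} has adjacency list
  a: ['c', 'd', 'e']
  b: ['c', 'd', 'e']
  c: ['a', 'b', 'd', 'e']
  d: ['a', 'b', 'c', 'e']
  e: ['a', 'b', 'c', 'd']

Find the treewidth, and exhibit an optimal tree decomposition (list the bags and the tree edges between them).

Treewidth 3.
One such decomposition:
Bags: B1 = {a, c, d, e}  B2 = {b, c, d, e}
Tree: B1–B2

The largest bag has 4 vertices, giving width 3; this decomposition certifies tw(G) ≤ 3. On the other hand G contains the 4-clique {a, c, d, e}. A clique must lie in a single bag of any decomposition, so no decomposition can have width below 3. Therefore the treewidth is 3.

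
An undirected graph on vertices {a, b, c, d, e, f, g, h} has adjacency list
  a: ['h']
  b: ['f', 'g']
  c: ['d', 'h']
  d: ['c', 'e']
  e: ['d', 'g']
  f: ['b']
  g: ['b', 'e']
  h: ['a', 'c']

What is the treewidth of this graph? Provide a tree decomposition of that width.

Every bag has size at most 2, so the width is 2 − 1 = 1 and tw(G) ≤ 1. Since G has at least one edge (e.g. f–b), it is not an edgeless graph, so tw(G) ≥ 1. The upper and lower bounds meet at 1, so that is the treewidth.

Treewidth 1.
Bags: B1 = {b, f}  B2 = {b, g}  B3 = {e, g}  B4 = {d, e}  B5 = {c, d}  B6 = {c, h}  B7 = {a, h}
Tree: B1–B2, B2–B3, B3–B4, B4–B5, B5–B6, B6–B7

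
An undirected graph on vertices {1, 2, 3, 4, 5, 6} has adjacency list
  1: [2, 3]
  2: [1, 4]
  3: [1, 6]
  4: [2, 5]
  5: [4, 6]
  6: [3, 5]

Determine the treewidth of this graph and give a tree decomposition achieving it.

Treewidth 2.
Bags: B1 = {1, 3, 6}  B2 = {1, 5, 6}  B3 = {1, 4, 5}  B4 = {1, 2, 4}
Tree: B1–B2, B2–B3, B3–B4

Each bag holds 3 vertices, so the decomposition has width 2, which upper-bounds the treewidth. For the lower bound, G contains the cycle 1–3–6–5–4–2–1, so G is not a forest; only forests have treewidth ≤ 1, hence tw(G) ≥ 2. Combining the bounds, tw(G) = 2.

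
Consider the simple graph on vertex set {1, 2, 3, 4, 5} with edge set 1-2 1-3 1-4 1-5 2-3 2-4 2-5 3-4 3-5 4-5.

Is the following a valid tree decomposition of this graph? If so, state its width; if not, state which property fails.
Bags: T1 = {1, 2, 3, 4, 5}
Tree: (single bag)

Yes; width 4.

Checking the three conditions: (i) the bags cover all of {1, 2, 3, 4, 5}; (ii) for each edge, some bag contains both endpoints; (iii) the bags containing any fixed vertex form a subtree. All hold, so the decomposition is valid with width 5 − 1 = 4.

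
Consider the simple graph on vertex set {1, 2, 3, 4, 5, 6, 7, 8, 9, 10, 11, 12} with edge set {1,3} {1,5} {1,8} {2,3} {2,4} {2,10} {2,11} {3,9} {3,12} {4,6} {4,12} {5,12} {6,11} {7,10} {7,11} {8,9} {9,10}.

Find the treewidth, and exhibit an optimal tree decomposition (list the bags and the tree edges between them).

The largest bag has 4 vertices, giving width 3; this decomposition certifies tw(G) ≤ 3. For the lower bound: the 4 vertex sets {1,5,8}, {9}, {3}, {2,4,10,12} are disjoint, each induces a connected subgraph, and every pair is joined by at least one edge of G. Contracting each set to a single vertex therefore yields K_{4} as a minor, and since treewidth is minor-monotone, tw(G) ≥ tw(K_{4}) = 3. Therefore the treewidth is 3.

Treewidth 3.
Bags: B1 = {1, 5, 8, 9}  B2 = {1, 3, 5, 9}  B3 = {3, 5, 9, 12}  B4 = {3, 9, 10, 12}  B5 = {2, 3, 10, 12}  B6 = {2, 4, 10, 12}  B7 = {2, 4, 7, 10}  B8 = {2, 4, 7, 11}  B9 = {4, 6, 7, 11}
Tree: B1–B2, B2–B3, B3–B4, B4–B5, B5–B6, B6–B7, B7–B8, B8–B9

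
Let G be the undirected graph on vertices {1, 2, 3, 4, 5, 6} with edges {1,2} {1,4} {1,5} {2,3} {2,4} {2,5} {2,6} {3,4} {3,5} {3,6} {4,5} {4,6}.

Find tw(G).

3

A width-3 tree decomposition is:
Bags: B1 = {2, 3, 4, 6}  B2 = {2, 3, 4, 5}  B3 = {1, 2, 4, 5}
Tree: B1–B2, B2–B3
Every bag has size at most 4, so the width is 4 − 1 = 3 and tw(G) ≤ 3. On the other hand G contains the 4-clique {1, 2, 4, 5}. A clique must lie in a single bag of any decomposition, so no decomposition can have width below 3. Therefore the treewidth is 3.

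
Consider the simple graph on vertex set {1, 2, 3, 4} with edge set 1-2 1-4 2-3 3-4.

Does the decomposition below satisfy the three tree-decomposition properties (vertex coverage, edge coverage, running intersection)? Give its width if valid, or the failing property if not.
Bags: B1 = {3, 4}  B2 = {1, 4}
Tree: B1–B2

No — vertex 2 appears in no bag.

A tree decomposition must satisfy three properties: every vertex lies in some bag; for every edge, both endpoints lie together in some bag; and for every vertex, the bags containing it form a connected subtree. Here vertex 2 appears in no bag, so the decomposition is invalid.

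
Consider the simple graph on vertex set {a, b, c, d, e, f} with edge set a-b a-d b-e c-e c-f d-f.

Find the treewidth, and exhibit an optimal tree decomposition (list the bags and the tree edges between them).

Treewidth 2.
Bags: B1 = {b, c, e}  B2 = {a, b, c}  B3 = {a, c, d}  B4 = {c, d, f}
Tree: B1–B2, B2–B3, B3–B4

Each bag holds 3 vertices, so the decomposition has width 2, which upper-bounds the treewidth. For the lower bound, G contains the cycle c–e–b–a–d–f–c, so G is not a forest; only forests have treewidth ≤ 1, hence tw(G) ≥ 2. The upper and lower bounds meet at 2, so that is the treewidth.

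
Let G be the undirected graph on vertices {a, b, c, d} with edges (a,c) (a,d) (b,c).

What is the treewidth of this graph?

A width-1 tree decomposition is:
Bags: B1 = {a, d}  B2 = {a, c}  B3 = {b, c}
Tree: B1–B2, B2–B3
Each bag holds 2 vertices, so the decomposition has width 1, which upper-bounds the treewidth. Since G has at least one edge (e.g. d–a), it is not an edgeless graph, so tw(G) ≥ 1. The upper and lower bounds meet at 1, so that is the treewidth.

1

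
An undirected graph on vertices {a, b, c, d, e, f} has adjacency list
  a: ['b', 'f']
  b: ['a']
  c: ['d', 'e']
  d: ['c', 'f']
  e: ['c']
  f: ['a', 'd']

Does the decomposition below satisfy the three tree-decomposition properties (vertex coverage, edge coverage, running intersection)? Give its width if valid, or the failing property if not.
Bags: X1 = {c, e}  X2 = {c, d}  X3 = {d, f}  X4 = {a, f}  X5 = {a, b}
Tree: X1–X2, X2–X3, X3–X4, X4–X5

Yes; width 1.

Every vertex of G appears in some bag (union = {a, b, c, d, e, f}); every edge is covered by a bag; and for each vertex v the set of bags containing v is connected in the bag tree. The decomposition is therefore valid. The largest bag has 2 vertices, so the width is 1.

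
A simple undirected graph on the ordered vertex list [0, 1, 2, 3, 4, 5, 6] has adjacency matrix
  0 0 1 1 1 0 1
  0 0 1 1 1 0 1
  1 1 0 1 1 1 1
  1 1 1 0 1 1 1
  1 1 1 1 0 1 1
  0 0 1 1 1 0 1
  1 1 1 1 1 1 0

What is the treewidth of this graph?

A width-4 tree decomposition is:
Bags: B1 = {2, 3, 4, 5, 6}  B2 = {1, 2, 3, 4, 6}  B3 = {0, 2, 3, 4, 6}
Tree: B1–B2, B2–B3
The largest bag has 5 vertices, giving width 4; this decomposition certifies tw(G) ≤ 4. On the other hand G contains the 5-clique {0, 2, 3, 4, 6}. A clique must lie in a single bag of any decomposition, so no decomposition can have width below 4. The upper and lower bounds meet at 4, so that is the treewidth.

4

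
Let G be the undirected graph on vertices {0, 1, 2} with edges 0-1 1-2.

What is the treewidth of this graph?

1

A width-1 tree decomposition is:
Bags: B1 = {1, 2}  B2 = {0, 1}
Tree: B1–B2
Each bag holds 2 vertices, so the decomposition has width 1, which upper-bounds the treewidth. Since G has at least one edge (e.g. 2–1), it is not an edgeless graph, so tw(G) ≥ 1. Combining the bounds, tw(G) = 1.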